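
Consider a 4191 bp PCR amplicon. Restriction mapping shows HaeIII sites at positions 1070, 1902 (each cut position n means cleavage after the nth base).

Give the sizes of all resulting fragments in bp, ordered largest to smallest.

2289, 1070, 832 bp

Linear molecule, 2 cuts → 3 fragments:
  1070 − 0 = 1070 bp
  1902 − 1070 = 832 bp
  4191 − 1902 = 2289 bp
Sorted largest to smallest: 2289, 1070, 832 bp.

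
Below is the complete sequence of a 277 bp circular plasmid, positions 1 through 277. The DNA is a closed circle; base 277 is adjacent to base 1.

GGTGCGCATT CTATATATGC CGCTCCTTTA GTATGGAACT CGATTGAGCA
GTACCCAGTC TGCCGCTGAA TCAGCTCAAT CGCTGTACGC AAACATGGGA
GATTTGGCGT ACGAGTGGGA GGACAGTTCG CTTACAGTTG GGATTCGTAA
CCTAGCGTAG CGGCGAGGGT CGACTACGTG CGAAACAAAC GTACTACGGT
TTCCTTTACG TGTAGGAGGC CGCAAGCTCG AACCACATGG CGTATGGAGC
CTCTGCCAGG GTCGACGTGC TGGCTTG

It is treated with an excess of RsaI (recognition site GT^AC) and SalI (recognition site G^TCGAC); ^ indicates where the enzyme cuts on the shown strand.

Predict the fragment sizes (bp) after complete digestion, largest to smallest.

RsaI sites (GTAC) start at positions 51, 85, 109, 191.
RsaI cuts after base 2 of each site, so after positions 52, 86, 110, 192.
SalI sites (GTCGAC) start at positions 169, 261.
SalI cuts after the first base of each site, so after positions 169, 261.
Combined cut positions: 52, 86, 110, 169, 192, 261.
Circular molecule, 6 cuts → 6 fragments:
  53–86 → 34 bp
  87–110 → 24 bp
  111–169 → 59 bp
  170–192 → 23 bp
  193–261 → 69 bp
  262–277 then 1–52 → 16 + 52 = 68 bp
Sorted largest to smallest: 69, 68, 59, 34, 24, 23 bp.

69, 68, 59, 34, 24, 23 bp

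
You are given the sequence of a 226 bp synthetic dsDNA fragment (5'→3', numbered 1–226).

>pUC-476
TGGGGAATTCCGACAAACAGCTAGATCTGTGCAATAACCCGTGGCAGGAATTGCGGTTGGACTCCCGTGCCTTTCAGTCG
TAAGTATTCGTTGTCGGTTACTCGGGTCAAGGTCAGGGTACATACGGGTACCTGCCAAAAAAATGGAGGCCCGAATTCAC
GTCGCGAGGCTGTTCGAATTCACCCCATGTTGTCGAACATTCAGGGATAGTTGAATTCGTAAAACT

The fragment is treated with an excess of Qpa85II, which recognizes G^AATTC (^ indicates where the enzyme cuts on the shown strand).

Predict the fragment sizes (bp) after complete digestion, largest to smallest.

148, 37, 23, 13, 5 bp

Qpa85II sites (GAATTC) start at positions 5, 153, 176, 213.
Qpa85II cuts after the first base of each site, so after positions 5, 153, 176, 213.
Linear molecule, 4 cuts → 5 fragments:
  1–5 → 5 bp
  6–153 → 148 bp
  154–176 → 23 bp
  177–213 → 37 bp
  214–226 → 13 bp
Sorted largest to smallest: 148, 37, 23, 13, 5 bp.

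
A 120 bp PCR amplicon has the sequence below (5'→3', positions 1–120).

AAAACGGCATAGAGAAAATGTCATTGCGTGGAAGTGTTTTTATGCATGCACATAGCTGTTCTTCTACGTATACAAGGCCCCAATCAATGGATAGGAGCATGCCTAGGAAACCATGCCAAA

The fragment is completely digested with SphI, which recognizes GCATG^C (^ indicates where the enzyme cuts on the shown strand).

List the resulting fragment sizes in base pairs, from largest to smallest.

53, 48, 19 bp

SphI sites (GCATGC) start at positions 44, 97.
SphI cuts after base 5 of each site (before the last base), so after positions 48, 101.
Linear molecule, 2 cuts → 3 fragments:
  1–48 → 48 bp
  49–101 → 53 bp
  102–120 → 19 bp
Sorted largest to smallest: 53, 48, 19 bp.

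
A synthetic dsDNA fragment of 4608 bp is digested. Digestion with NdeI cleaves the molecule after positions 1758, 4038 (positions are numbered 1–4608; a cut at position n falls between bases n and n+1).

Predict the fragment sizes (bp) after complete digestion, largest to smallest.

Linear molecule, 2 cuts → 3 fragments:
  1758 − 0 = 1758 bp
  4038 − 1758 = 2280 bp
  4608 − 4038 = 570 bp
Sorted largest to smallest: 2280, 1758, 570 bp.

2280, 1758, 570 bp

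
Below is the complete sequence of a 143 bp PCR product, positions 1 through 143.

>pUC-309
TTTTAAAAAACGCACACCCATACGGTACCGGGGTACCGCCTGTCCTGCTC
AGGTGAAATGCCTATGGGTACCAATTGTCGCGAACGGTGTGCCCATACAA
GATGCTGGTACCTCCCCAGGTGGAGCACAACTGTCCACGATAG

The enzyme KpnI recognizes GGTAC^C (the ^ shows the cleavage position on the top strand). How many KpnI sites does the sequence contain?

GGTACC occurs starting at positions 24, 32, 67, 107.
KpnI cuts at 4 sites.

4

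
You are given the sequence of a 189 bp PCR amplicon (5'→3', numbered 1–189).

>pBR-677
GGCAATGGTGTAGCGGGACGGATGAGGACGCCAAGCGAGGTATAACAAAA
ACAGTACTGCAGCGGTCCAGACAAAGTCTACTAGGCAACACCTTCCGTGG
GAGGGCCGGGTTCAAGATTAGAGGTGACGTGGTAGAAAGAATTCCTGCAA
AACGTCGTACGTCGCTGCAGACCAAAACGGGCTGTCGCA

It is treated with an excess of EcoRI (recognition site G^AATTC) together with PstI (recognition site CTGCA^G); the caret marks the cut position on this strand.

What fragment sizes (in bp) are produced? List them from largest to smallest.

78, 61, 30, 20 bp

The EcoRI site (GAATTC) starts at position 139.
EcoRI cuts after the first base of each site, so after position 139.
PstI sites (CTGCAG) start at positions 57, 165.
PstI cuts after base 5 of each site (before the last base), so after positions 61, 169.
Combined cut positions: 61, 139, 169.
Linear molecule, 3 cuts → 4 fragments:
  1–61 → 61 bp
  62–139 → 78 bp
  140–169 → 30 bp
  170–189 → 20 bp
Sorted largest to smallest: 78, 61, 30, 20 bp.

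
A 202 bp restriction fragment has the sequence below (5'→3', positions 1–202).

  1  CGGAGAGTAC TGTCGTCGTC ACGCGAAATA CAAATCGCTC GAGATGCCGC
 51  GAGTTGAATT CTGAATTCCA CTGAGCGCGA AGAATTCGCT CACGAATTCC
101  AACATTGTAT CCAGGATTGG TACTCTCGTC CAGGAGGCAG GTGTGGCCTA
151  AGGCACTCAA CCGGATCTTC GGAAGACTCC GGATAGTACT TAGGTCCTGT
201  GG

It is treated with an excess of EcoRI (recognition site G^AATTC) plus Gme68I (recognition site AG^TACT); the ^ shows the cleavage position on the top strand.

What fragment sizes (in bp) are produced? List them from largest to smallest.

EcoRI sites (GAATTC) start at positions 56, 63, 82, 94.
EcoRI cuts after the first base of each site, so after positions 56, 63, 82, 94.
Gme68I sites (AGTACT) start at positions 6, 185.
Gme68I cuts after base 2 of each site, so after positions 7, 186.
Combined cut positions: 7, 56, 63, 82, 94, 186.
Linear molecule, 6 cuts → 7 fragments:
  1–7 → 7 bp
  8–56 → 49 bp
  57–63 → 7 bp
  64–82 → 19 bp
  83–94 → 12 bp
  95–186 → 92 bp
  187–202 → 16 bp
Sorted largest to smallest: 92, 49, 19, 16, 12, 7, 7 bp.

92, 49, 19, 16, 12, 7, 7 bp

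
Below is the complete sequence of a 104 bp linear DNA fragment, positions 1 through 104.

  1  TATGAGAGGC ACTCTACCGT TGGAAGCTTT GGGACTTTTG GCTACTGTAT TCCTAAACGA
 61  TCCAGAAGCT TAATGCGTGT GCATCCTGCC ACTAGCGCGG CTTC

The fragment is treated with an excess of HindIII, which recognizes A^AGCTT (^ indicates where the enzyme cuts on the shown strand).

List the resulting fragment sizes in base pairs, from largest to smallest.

HindIII sites (AAGCTT) start at positions 24, 66.
HindIII cuts after the first base of each site, so after positions 24, 66.
Linear molecule, 2 cuts → 3 fragments:
  1–24 → 24 bp
  25–66 → 42 bp
  67–104 → 38 bp
Sorted largest to smallest: 42, 38, 24 bp.

42, 38, 24 bp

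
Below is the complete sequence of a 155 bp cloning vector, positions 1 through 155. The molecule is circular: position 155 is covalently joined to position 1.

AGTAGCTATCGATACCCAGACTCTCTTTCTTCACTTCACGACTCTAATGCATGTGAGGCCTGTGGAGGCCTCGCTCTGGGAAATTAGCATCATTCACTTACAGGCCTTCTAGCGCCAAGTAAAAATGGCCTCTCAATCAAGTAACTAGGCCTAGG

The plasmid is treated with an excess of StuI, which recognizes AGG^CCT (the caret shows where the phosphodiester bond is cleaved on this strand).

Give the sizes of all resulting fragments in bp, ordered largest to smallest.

StuI sites (AGGCCT) start at positions 56, 66, 102, 147.
StuI cuts after base 3 of each site, so after positions 58, 68, 104, 149.
Circular molecule, 4 cuts → 4 fragments:
  59–68 → 10 bp
  69–104 → 36 bp
  105–149 → 45 bp
  150–155 then 1–58 → 6 + 58 = 64 bp
Sorted largest to smallest: 64, 45, 36, 10 bp.

64, 45, 36, 10 bp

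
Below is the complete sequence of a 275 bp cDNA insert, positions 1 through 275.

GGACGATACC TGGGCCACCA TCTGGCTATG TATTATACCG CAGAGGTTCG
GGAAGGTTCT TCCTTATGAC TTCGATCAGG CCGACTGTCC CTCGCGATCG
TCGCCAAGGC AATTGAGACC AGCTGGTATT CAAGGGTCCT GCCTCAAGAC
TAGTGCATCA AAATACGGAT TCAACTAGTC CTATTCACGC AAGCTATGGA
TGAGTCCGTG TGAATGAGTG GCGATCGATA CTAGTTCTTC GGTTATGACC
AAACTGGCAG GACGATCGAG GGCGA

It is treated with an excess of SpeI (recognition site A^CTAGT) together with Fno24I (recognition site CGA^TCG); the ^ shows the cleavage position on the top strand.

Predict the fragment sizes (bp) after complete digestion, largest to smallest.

97, 52, 50, 35, 25, 10, 6 bp

SpeI sites (ACTAGT) start at positions 149, 174, 230.
SpeI cuts after the first base of each site, so after positions 149, 174, 230.
Fno24I sites (CGATCG) start at positions 95, 222, 263.
Fno24I cuts after base 3 of each site, so after positions 97, 224, 265.
Combined cut positions: 97, 149, 174, 224, 230, 265.
Linear molecule, 6 cuts → 7 fragments:
  1–97 → 97 bp
  98–149 → 52 bp
  150–174 → 25 bp
  175–224 → 50 bp
  225–230 → 6 bp
  231–265 → 35 bp
  266–275 → 10 bp
Sorted largest to smallest: 97, 52, 50, 35, 25, 10, 6 bp.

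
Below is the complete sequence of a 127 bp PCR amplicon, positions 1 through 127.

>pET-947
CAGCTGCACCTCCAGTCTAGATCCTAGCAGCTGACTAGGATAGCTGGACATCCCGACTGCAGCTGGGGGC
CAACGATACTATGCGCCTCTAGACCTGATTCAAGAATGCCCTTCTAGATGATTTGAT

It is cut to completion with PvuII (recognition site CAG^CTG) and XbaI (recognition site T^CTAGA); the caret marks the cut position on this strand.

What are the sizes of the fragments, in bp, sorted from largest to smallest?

32, 26, 25, 14, 14, 13, 3 bp

PvuII sites (CAGCTG) start at positions 1, 28, 60.
PvuII cuts after base 3 of each site, so after positions 3, 30, 62.
XbaI sites (TCTAGA) start at positions 16, 88, 113.
XbaI cuts after the first base of each site, so after positions 16, 88, 113.
Combined cut positions: 3, 16, 30, 62, 88, 113.
Linear molecule, 6 cuts → 7 fragments:
  1–3 → 3 bp
  4–16 → 13 bp
  17–30 → 14 bp
  31–62 → 32 bp
  63–88 → 26 bp
  89–113 → 25 bp
  114–127 → 14 bp
Sorted largest to smallest: 32, 26, 25, 14, 14, 13, 3 bp.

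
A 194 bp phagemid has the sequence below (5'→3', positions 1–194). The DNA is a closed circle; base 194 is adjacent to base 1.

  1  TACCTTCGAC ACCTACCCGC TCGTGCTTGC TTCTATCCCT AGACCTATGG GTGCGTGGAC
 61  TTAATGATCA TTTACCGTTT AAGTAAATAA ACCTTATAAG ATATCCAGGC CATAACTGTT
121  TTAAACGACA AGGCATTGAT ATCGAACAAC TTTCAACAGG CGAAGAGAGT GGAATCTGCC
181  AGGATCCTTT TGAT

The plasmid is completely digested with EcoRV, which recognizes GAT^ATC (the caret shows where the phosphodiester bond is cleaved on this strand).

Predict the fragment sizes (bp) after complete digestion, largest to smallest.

EcoRV sites (GATATC) start at positions 100, 138.
EcoRV cuts after base 3 of each site, so after positions 102, 140.
Circular molecule, 2 cuts → 2 fragments:
  103–140 → 38 bp
  141–194 then 1–102 → 54 + 102 = 156 bp
Sorted largest to smallest: 156, 38 bp.

156, 38 bp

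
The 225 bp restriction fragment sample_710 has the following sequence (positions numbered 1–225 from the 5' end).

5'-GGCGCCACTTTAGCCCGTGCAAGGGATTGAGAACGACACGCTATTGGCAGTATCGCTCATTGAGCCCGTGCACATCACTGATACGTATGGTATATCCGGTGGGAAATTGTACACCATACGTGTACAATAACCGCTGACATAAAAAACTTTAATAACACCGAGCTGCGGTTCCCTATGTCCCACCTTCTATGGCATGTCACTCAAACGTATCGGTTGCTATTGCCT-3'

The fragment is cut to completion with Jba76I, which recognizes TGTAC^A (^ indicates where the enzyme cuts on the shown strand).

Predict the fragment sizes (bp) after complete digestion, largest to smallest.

112, 100, 13 bp

Jba76I sites (TGTACA) start at positions 108, 121.
Jba76I cuts after base 5 of each site (before the last base), so after positions 112, 125.
Linear molecule, 2 cuts → 3 fragments:
  1–112 → 112 bp
  113–125 → 13 bp
  126–225 → 100 bp
Sorted largest to smallest: 112, 100, 13 bp.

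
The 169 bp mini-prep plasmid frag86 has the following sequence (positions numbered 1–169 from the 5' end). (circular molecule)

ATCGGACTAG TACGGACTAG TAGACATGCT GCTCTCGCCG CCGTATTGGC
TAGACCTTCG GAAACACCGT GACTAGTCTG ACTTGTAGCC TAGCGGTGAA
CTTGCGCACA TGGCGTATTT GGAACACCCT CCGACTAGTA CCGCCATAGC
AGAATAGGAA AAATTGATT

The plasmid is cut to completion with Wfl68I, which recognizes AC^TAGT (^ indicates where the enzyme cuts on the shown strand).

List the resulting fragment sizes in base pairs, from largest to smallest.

Wfl68I sites (ACTAGT) start at positions 6, 16, 72, 134.
Wfl68I cuts after base 2 of each site, so after positions 7, 17, 73, 135.
Circular molecule, 4 cuts → 4 fragments:
  8–17 → 10 bp
  18–73 → 56 bp
  74–135 → 62 bp
  136–169 then 1–7 → 34 + 7 = 41 bp
Sorted largest to smallest: 62, 56, 41, 10 bp.

62, 56, 41, 10 bp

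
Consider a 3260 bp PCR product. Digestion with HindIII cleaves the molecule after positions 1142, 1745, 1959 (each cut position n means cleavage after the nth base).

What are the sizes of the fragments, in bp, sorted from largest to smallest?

Linear molecule, 3 cuts → 4 fragments:
  1142 − 0 = 1142 bp
  1745 − 1142 = 603 bp
  1959 − 1745 = 214 bp
  3260 − 1959 = 1301 bp
Sorted largest to smallest: 1301, 1142, 603, 214 bp.

1301, 1142, 603, 214 bp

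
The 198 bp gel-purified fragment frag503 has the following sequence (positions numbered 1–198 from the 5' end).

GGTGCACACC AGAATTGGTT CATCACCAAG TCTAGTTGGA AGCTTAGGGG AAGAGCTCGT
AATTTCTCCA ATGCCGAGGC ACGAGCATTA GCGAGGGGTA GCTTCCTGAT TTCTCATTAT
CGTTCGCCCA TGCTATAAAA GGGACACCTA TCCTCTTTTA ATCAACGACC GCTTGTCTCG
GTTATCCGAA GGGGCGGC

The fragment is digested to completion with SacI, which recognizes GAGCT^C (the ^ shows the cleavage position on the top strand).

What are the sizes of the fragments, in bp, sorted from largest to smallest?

The SacI site (GAGCTC) starts at position 53.
SacI cuts after base 5 of each site (before the last base), so after position 57.
Linear molecule, 1 cut → 2 fragments:
  1–57 → 57 bp
  58–198 → 141 bp
Sorted largest to smallest: 141, 57 bp.

141, 57 bp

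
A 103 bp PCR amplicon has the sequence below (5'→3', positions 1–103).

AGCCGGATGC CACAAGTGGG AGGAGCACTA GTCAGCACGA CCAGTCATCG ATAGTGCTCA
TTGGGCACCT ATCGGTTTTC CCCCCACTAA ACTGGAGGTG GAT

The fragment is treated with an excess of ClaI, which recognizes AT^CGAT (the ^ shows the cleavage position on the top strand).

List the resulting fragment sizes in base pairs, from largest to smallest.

The ClaI site (ATCGAT) starts at position 47.
ClaI cuts after base 2 of each site, so after position 48.
Linear molecule, 1 cut → 2 fragments:
  1–48 → 48 bp
  49–103 → 55 bp
Sorted largest to smallest: 55, 48 bp.

55, 48 bp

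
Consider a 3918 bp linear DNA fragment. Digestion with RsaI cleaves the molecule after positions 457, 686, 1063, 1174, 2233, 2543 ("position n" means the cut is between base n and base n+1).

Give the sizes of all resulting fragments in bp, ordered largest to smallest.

1375, 1059, 457, 377, 310, 229, 111 bp

Linear molecule, 6 cuts → 7 fragments:
  457 − 0 = 457 bp
  686 − 457 = 229 bp
  1063 − 686 = 377 bp
  1174 − 1063 = 111 bp
  2233 − 1174 = 1059 bp
  2543 − 2233 = 310 bp
  3918 − 2543 = 1375 bp
Sorted largest to smallest: 1375, 1059, 457, 377, 310, 229, 111 bp.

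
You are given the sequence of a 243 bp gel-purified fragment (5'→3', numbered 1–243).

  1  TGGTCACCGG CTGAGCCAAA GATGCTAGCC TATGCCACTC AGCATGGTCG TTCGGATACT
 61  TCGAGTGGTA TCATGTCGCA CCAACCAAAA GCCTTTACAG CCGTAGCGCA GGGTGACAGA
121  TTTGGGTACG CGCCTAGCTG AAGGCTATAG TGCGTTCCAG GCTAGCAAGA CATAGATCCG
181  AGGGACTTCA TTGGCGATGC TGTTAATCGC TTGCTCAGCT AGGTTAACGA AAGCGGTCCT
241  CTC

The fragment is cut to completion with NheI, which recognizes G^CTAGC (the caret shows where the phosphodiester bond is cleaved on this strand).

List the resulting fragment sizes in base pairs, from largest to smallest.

NheI sites (GCTAGC) start at positions 24, 161.
NheI cuts after the first base of each site, so after positions 24, 161.
Linear molecule, 2 cuts → 3 fragments:
  1–24 → 24 bp
  25–161 → 137 bp
  162–243 → 82 bp
Sorted largest to smallest: 137, 82, 24 bp.

137, 82, 24 bp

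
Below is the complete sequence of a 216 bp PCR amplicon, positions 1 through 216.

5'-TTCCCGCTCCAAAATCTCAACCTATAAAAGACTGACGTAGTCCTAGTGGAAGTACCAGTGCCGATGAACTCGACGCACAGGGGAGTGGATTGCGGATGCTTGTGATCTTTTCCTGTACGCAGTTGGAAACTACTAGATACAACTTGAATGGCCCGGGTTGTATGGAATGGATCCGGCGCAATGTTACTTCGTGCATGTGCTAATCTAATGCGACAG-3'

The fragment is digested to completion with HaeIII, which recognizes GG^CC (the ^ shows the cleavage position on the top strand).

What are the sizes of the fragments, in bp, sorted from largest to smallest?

151, 65 bp

The HaeIII site (GGCC) starts at position 150.
HaeIII cuts after base 2 of each site, so after position 151.
Linear molecule, 1 cut → 2 fragments:
  1–151 → 151 bp
  152–216 → 65 bp
Sorted largest to smallest: 151, 65 bp.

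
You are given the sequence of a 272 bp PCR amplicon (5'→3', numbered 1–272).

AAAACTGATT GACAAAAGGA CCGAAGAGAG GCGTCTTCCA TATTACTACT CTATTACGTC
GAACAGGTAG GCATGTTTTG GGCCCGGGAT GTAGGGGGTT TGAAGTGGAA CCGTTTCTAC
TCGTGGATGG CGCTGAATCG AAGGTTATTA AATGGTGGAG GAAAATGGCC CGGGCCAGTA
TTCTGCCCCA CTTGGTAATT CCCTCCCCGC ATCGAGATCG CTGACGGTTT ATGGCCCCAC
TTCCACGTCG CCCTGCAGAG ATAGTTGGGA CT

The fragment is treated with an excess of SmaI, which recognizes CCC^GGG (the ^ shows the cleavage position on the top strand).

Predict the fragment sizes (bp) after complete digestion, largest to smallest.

101, 86, 85 bp

SmaI sites (CCCGGG) start at positions 83, 169.
SmaI cuts after base 3 of each site, so after positions 85, 171.
Linear molecule, 2 cuts → 3 fragments:
  1–85 → 85 bp
  86–171 → 86 bp
  172–272 → 101 bp
Sorted largest to smallest: 101, 86, 85 bp.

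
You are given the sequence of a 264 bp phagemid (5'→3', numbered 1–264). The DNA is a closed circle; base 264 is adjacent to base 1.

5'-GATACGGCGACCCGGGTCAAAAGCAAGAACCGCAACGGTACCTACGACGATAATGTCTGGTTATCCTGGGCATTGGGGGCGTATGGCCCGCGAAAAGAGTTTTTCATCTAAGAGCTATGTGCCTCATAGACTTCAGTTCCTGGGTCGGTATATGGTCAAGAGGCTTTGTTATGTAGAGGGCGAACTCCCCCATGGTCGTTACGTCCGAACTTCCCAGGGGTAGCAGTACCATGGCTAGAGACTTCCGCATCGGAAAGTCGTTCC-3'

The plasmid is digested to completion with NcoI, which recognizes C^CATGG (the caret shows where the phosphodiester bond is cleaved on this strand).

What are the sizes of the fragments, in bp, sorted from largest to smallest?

NcoI sites (CCATGG) start at positions 190, 229.
NcoI cuts after the first base of each site, so after positions 190, 229.
Circular molecule, 2 cuts → 2 fragments:
  191–229 → 39 bp
  230–264 then 1–190 → 35 + 190 = 225 bp
Sorted largest to smallest: 225, 39 bp.

225, 39 bp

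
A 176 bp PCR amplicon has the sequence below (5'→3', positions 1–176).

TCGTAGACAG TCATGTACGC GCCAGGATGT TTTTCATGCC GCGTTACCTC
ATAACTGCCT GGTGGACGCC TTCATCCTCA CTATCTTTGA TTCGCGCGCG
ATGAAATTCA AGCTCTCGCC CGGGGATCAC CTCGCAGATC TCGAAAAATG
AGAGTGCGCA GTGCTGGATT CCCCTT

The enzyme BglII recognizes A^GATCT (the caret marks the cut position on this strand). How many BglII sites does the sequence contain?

AGATCT occurs starting at position 136.
BglII cuts at 1 site.

1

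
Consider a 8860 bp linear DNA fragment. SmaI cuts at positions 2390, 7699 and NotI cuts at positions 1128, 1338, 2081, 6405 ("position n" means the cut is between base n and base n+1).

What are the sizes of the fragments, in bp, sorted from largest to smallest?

Combined cut positions (sorted): 1128, 1338, 2081, 2390, 6405, 7699.
Linear molecule, 6 cuts → 7 fragments:
  1128 − 0 = 1128 bp
  1338 − 1128 = 210 bp
  2081 − 1338 = 743 bp
  2390 − 2081 = 309 bp
  6405 − 2390 = 4015 bp
  7699 − 6405 = 1294 bp
  8860 − 7699 = 1161 bp
Sorted largest to smallest: 4015, 1294, 1161, 1128, 743, 309, 210 bp.

4015, 1294, 1161, 1128, 743, 309, 210 bp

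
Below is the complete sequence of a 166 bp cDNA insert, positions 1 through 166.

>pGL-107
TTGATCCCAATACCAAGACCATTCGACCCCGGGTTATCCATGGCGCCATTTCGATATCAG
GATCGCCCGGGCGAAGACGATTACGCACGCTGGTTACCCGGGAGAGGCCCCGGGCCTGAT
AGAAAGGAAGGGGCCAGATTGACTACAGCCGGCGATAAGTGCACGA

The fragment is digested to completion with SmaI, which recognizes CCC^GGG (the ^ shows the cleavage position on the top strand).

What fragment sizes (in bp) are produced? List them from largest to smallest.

55, 38, 31, 30, 12 bp

SmaI sites (CCCGGG) start at positions 28, 66, 97, 109.
SmaI cuts after base 3 of each site, so after positions 30, 68, 99, 111.
Linear molecule, 4 cuts → 5 fragments:
  1–30 → 30 bp
  31–68 → 38 bp
  69–99 → 31 bp
  100–111 → 12 bp
  112–166 → 55 bp
Sorted largest to smallest: 55, 38, 31, 30, 12 bp.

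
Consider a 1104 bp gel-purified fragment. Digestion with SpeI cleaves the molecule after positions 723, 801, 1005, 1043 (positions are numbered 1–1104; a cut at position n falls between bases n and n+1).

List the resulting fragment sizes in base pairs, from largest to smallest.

723, 204, 78, 61, 38 bp

Linear molecule, 4 cuts → 5 fragments:
  723 − 0 = 723 bp
  801 − 723 = 78 bp
  1005 − 801 = 204 bp
  1043 − 1005 = 38 bp
  1104 − 1043 = 61 bp
Sorted largest to smallest: 723, 204, 78, 61, 38 bp.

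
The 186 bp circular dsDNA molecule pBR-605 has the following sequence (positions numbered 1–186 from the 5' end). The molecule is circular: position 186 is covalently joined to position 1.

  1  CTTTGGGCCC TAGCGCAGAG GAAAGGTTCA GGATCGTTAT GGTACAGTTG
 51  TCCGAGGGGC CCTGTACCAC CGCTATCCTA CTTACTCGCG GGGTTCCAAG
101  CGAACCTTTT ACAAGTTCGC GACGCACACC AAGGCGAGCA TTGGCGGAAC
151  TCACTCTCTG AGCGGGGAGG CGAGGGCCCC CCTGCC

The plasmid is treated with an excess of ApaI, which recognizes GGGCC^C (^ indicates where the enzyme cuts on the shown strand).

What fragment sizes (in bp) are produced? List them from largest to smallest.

ApaI sites (GGGCCC) start at positions 5, 57, 174.
ApaI cuts after base 5 of each site (before the last base), so after positions 9, 61, 178.
Circular molecule, 3 cuts → 3 fragments:
  10–61 → 52 bp
  62–178 → 117 bp
  179–186 then 1–9 → 8 + 9 = 17 bp
Sorted largest to smallest: 117, 52, 17 bp.

117, 52, 17 bp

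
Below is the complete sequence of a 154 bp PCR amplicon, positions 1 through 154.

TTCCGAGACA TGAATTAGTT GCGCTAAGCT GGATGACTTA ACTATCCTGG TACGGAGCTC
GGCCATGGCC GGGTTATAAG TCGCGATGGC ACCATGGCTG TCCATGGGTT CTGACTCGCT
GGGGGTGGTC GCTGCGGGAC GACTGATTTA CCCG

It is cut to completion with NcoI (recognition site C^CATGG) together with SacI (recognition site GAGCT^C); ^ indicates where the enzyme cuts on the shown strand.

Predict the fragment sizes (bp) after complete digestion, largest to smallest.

59, 52, 29, 10, 4 bp

NcoI sites (CCATGG) start at positions 63, 92, 102.
NcoI cuts after the first base of each site, so after positions 63, 92, 102.
The SacI site (GAGCTC) starts at position 55.
SacI cuts after base 5 of each site (before the last base), so after position 59.
Combined cut positions: 59, 63, 92, 102.
Linear molecule, 4 cuts → 5 fragments:
  1–59 → 59 bp
  60–63 → 4 bp
  64–92 → 29 bp
  93–102 → 10 bp
  103–154 → 52 bp
Sorted largest to smallest: 59, 52, 29, 10, 4 bp.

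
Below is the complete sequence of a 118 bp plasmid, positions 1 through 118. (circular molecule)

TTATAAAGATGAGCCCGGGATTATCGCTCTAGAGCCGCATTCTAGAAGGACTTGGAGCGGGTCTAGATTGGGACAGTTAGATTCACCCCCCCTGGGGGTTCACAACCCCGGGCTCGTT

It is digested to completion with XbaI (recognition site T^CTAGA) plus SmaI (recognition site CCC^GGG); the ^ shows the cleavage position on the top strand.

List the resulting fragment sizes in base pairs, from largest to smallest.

47, 25, 21, 13, 12 bp

XbaI sites (TCTAGA) start at positions 28, 41, 62.
XbaI cuts after the first base of each site, so after positions 28, 41, 62.
SmaI sites (CCCGGG) start at positions 14, 107.
SmaI cuts after base 3 of each site, so after positions 16, 109.
Combined cut positions: 16, 28, 41, 62, 109.
Circular molecule, 5 cuts → 5 fragments:
  17–28 → 12 bp
  29–41 → 13 bp
  42–62 → 21 bp
  63–109 → 47 bp
  110–118 then 1–16 → 9 + 16 = 25 bp
Sorted largest to smallest: 47, 25, 21, 13, 12 bp.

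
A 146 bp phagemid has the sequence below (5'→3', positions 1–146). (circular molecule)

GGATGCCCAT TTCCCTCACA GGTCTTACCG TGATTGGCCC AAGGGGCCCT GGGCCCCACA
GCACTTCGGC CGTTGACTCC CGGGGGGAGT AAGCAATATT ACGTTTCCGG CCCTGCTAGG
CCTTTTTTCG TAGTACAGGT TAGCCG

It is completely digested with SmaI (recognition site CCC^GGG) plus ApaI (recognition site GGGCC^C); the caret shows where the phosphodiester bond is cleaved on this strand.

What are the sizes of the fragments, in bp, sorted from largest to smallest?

The SmaI site (CCCGGG) starts at position 79.
SmaI cuts after base 3 of each site, so after position 81.
ApaI sites (GGGCCC) start at positions 44, 51.
ApaI cuts after base 5 of each site (before the last base), so after positions 48, 55.
Combined cut positions: 48, 55, 81.
Circular molecule, 3 cuts → 3 fragments:
  49–55 → 7 bp
  56–81 → 26 bp
  82–146 then 1–48 → 65 + 48 = 113 bp
Sorted largest to smallest: 113, 26, 7 bp.

113, 26, 7 bp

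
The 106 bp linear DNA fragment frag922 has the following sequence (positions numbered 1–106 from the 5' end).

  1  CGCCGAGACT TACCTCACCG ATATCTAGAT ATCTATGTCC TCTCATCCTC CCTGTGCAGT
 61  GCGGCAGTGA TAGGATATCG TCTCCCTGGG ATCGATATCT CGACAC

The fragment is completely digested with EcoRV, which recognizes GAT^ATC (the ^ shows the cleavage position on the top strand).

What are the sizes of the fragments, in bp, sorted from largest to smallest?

46, 22, 20, 10, 8 bp

EcoRV sites (GATATC) start at positions 20, 28, 74, 94.
EcoRV cuts after base 3 of each site, so after positions 22, 30, 76, 96.
Linear molecule, 4 cuts → 5 fragments:
  1–22 → 22 bp
  23–30 → 8 bp
  31–76 → 46 bp
  77–96 → 20 bp
  97–106 → 10 bp
Sorted largest to smallest: 46, 22, 20, 10, 8 bp.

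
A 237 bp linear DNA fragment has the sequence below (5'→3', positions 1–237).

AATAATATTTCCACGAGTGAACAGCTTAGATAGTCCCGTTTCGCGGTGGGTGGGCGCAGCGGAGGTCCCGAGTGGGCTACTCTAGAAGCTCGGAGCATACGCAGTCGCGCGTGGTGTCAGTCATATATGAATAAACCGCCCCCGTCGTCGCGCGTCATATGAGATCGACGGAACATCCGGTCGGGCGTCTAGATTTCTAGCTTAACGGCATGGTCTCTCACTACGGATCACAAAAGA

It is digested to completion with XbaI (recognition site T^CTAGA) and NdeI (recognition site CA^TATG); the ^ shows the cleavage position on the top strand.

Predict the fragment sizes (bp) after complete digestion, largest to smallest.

81, 76, 49, 31 bp

XbaI sites (TCTAGA) start at positions 81, 188.
XbaI cuts after the first base of each site, so after positions 81, 188.
The NdeI site (CATATG) starts at position 156.
NdeI cuts after base 2 of each site, so after position 157.
Combined cut positions: 81, 157, 188.
Linear molecule, 3 cuts → 4 fragments:
  1–81 → 81 bp
  82–157 → 76 bp
  158–188 → 31 bp
  189–237 → 49 bp
Sorted largest to smallest: 81, 76, 49, 31 bp.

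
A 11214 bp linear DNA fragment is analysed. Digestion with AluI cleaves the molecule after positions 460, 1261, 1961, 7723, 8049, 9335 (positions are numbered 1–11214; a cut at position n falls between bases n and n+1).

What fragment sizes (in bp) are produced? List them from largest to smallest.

5762, 1879, 1286, 801, 700, 460, 326 bp

Linear molecule, 6 cuts → 7 fragments:
  460 − 0 = 460 bp
  1261 − 460 = 801 bp
  1961 − 1261 = 700 bp
  7723 − 1961 = 5762 bp
  8049 − 7723 = 326 bp
  9335 − 8049 = 1286 bp
  11214 − 9335 = 1879 bp
Sorted largest to smallest: 5762, 1879, 1286, 801, 700, 460, 326 bp.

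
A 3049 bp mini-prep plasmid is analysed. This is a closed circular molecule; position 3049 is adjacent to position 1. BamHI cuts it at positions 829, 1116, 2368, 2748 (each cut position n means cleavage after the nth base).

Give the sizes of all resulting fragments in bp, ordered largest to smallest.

Circular molecule, 4 cuts → 4 fragments:
  1116 − 829 = 287 bp
  2368 − 1116 = 1252 bp
  2748 − 2368 = 380 bp
  wrap: 3049 − 2748 + 829 = 1130 bp
Sorted largest to smallest: 1252, 1130, 380, 287 bp.

1252, 1130, 380, 287 bp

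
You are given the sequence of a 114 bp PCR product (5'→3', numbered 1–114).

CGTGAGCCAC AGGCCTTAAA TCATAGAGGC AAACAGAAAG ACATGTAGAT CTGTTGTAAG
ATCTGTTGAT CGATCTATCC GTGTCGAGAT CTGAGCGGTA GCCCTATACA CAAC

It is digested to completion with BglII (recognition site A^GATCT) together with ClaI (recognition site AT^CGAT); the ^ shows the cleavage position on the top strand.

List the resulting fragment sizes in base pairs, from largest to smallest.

BglII sites (AGATCT) start at positions 47, 59, 87.
BglII cuts after the first base of each site, so after positions 47, 59, 87.
The ClaI site (ATCGAT) starts at position 69.
ClaI cuts after base 2 of each site, so after position 70.
Combined cut positions: 47, 59, 70, 87.
Linear molecule, 4 cuts → 5 fragments:
  1–47 → 47 bp
  48–59 → 12 bp
  60–70 → 11 bp
  71–87 → 17 bp
  88–114 → 27 bp
Sorted largest to smallest: 47, 27, 17, 12, 11 bp.

47, 27, 17, 12, 11 bp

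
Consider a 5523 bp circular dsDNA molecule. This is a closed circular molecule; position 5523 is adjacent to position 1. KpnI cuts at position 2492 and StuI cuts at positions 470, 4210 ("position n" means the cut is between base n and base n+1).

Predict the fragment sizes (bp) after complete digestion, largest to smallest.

Combined cut positions (sorted): 470, 2492, 4210.
Circular molecule, 3 cuts → 3 fragments:
  2492 − 470 = 2022 bp
  4210 − 2492 = 1718 bp
  wrap: 5523 − 4210 + 470 = 1783 bp
Sorted largest to smallest: 2022, 1783, 1718 bp.

2022, 1783, 1718 bp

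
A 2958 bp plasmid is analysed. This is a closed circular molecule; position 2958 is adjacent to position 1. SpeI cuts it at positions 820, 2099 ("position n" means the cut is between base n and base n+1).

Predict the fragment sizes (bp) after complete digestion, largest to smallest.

Circular molecule, 2 cuts → 2 fragments:
  2099 − 820 = 1279 bp
  wrap: 2958 − 2099 + 820 = 1679 bp
Sorted largest to smallest: 1679, 1279 bp.

1679, 1279 bp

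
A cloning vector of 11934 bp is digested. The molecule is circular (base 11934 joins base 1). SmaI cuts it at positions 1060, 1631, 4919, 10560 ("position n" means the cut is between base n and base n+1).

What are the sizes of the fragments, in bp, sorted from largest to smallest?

5641, 3288, 2434, 571 bp

Circular molecule, 4 cuts → 4 fragments:
  1631 − 1060 = 571 bp
  4919 − 1631 = 3288 bp
  10560 − 4919 = 5641 bp
  wrap: 11934 − 10560 + 1060 = 2434 bp
Sorted largest to smallest: 5641, 3288, 2434, 571 bp.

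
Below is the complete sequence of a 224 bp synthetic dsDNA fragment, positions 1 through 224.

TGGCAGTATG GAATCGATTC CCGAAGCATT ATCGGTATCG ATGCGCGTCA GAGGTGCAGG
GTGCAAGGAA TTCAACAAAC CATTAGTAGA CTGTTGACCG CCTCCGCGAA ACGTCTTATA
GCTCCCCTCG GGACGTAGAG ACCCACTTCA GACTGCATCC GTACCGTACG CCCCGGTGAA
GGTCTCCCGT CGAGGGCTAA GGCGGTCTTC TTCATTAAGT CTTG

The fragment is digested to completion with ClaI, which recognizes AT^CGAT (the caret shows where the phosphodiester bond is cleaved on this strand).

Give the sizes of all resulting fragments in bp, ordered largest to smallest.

ClaI sites (ATCGAT) start at positions 13, 37.
ClaI cuts after base 2 of each site, so after positions 14, 38.
Linear molecule, 2 cuts → 3 fragments:
  1–14 → 14 bp
  15–38 → 24 bp
  39–224 → 186 bp
Sorted largest to smallest: 186, 24, 14 bp.

186, 24, 14 bp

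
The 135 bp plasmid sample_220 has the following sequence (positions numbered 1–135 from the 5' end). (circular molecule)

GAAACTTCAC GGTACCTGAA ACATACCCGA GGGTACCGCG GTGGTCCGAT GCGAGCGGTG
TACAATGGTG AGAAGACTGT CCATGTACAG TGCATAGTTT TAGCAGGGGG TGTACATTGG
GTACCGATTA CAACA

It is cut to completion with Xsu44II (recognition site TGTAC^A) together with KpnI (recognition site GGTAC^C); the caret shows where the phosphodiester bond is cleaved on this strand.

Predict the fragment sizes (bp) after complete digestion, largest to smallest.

27, 27, 26, 25, 21, 9 bp

Xsu44II sites (TGTACA) start at positions 59, 84, 111.
Xsu44II cuts after base 5 of each site (before the last base), so after positions 63, 88, 115.
KpnI sites (GGTACC) start at positions 11, 32, 120.
KpnI cuts after base 5 of each site (before the last base), so after positions 15, 36, 124.
Combined cut positions: 15, 36, 63, 88, 115, 124.
Circular molecule, 6 cuts → 6 fragments:
  16–36 → 21 bp
  37–63 → 27 bp
  64–88 → 25 bp
  89–115 → 27 bp
  116–124 → 9 bp
  125–135 then 1–15 → 11 + 15 = 26 bp
Sorted largest to smallest: 27, 27, 26, 25, 21, 9 bp.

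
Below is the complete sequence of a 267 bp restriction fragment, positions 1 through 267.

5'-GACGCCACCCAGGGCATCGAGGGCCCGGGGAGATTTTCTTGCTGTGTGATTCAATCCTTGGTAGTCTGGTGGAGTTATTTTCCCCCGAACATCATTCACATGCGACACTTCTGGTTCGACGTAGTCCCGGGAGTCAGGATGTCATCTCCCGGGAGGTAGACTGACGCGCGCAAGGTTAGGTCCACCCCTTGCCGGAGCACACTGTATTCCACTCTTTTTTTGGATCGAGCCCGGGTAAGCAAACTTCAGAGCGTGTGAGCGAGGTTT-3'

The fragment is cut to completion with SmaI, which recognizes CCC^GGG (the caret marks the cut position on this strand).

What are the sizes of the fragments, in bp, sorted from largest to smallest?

102, 82, 35, 26, 22 bp

SmaI sites (CCCGGG) start at positions 24, 126, 148, 230.
SmaI cuts after base 3 of each site, so after positions 26, 128, 150, 232.
Linear molecule, 4 cuts → 5 fragments:
  1–26 → 26 bp
  27–128 → 102 bp
  129–150 → 22 bp
  151–232 → 82 bp
  233–267 → 35 bp
Sorted largest to smallest: 102, 82, 35, 26, 22 bp.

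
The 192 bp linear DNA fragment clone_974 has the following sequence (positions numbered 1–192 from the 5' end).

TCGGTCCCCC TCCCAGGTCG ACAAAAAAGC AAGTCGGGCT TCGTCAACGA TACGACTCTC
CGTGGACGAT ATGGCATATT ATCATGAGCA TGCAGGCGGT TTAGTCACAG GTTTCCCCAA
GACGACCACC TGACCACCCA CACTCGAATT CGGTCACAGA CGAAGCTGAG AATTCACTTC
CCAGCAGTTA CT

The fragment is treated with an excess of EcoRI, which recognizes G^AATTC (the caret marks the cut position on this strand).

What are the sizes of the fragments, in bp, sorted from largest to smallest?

EcoRI sites (GAATTC) start at positions 146, 170.
EcoRI cuts after the first base of each site, so after positions 146, 170.
Linear molecule, 2 cuts → 3 fragments:
  1–146 → 146 bp
  147–170 → 24 bp
  171–192 → 22 bp
Sorted largest to smallest: 146, 24, 22 bp.

146, 24, 22 bp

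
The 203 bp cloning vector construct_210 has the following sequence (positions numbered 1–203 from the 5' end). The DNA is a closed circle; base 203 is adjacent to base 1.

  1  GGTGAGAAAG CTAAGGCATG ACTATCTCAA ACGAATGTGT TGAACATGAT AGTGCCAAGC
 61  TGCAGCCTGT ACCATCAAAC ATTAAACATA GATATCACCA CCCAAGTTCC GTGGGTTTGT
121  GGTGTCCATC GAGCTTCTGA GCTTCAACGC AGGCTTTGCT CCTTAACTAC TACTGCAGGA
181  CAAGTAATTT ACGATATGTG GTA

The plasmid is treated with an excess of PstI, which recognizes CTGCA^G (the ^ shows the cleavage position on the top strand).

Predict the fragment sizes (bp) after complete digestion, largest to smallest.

PstI sites (CTGCAG) start at positions 60, 173.
PstI cuts after base 5 of each site (before the last base), so after positions 64, 177.
Circular molecule, 2 cuts → 2 fragments:
  65–177 → 113 bp
  178–203 then 1–64 → 26 + 64 = 90 bp
Sorted largest to smallest: 113, 90 bp.

113, 90 bp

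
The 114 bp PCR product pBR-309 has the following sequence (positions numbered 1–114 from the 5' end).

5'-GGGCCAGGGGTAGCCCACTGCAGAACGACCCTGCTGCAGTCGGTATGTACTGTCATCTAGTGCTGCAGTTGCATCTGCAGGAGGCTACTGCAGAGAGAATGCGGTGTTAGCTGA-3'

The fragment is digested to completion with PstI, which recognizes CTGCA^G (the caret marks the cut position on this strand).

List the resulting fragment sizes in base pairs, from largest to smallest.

29, 22, 22, 16, 13, 12 bp

PstI sites (CTGCAG) start at positions 18, 34, 63, 75, 88.
PstI cuts after base 5 of each site (before the last base), so after positions 22, 38, 67, 79, 92.
Linear molecule, 5 cuts → 6 fragments:
  1–22 → 22 bp
  23–38 → 16 bp
  39–67 → 29 bp
  68–79 → 12 bp
  80–92 → 13 bp
  93–114 → 22 bp
Sorted largest to smallest: 29, 22, 22, 16, 13, 12 bp.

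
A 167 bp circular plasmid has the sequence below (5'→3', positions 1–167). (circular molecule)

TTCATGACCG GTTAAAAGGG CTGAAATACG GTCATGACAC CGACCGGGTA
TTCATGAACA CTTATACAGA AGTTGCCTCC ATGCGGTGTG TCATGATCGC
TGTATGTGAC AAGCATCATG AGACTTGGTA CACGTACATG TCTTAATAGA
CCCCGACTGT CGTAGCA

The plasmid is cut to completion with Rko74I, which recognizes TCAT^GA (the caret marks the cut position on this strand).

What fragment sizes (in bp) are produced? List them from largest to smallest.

53, 39, 30, 25, 20 bp

Rko74I sites (TCATGA) start at positions 2, 32, 52, 91, 116.
Rko74I cuts after base 4 of each site, so after positions 5, 35, 55, 94, 119.
Circular molecule, 5 cuts → 5 fragments:
  6–35 → 30 bp
  36–55 → 20 bp
  56–94 → 39 bp
  95–119 → 25 bp
  120–167 then 1–5 → 48 + 5 = 53 bp
Sorted largest to smallest: 53, 39, 30, 25, 20 bp.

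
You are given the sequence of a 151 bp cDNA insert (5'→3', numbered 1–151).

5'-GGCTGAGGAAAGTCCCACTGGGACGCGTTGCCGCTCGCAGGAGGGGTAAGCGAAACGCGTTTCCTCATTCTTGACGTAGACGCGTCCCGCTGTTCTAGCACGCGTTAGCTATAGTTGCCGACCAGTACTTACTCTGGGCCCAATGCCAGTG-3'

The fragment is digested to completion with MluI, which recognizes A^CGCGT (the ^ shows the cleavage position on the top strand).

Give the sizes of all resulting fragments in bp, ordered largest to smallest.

MluI sites (ACGCGT) start at positions 23, 55, 80, 100.
MluI cuts after the first base of each site, so after positions 23, 55, 80, 100.
Linear molecule, 4 cuts → 5 fragments:
  1–23 → 23 bp
  24–55 → 32 bp
  56–80 → 25 bp
  81–100 → 20 bp
  101–151 → 51 bp
Sorted largest to smallest: 51, 32, 25, 23, 20 bp.

51, 32, 25, 23, 20 bp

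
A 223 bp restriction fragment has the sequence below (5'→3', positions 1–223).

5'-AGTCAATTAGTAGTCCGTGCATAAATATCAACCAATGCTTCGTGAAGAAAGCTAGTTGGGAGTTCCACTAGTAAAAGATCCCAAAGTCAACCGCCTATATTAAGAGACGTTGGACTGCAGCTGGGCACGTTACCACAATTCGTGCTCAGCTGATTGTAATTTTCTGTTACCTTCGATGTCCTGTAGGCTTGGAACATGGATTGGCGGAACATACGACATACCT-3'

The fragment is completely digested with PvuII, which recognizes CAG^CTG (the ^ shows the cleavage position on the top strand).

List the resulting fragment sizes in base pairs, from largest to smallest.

120, 74, 29 bp

PvuII sites (CAGCTG) start at positions 118, 147.
PvuII cuts after base 3 of each site, so after positions 120, 149.
Linear molecule, 2 cuts → 3 fragments:
  1–120 → 120 bp
  121–149 → 29 bp
  150–223 → 74 bp
Sorted largest to smallest: 120, 74, 29 bp.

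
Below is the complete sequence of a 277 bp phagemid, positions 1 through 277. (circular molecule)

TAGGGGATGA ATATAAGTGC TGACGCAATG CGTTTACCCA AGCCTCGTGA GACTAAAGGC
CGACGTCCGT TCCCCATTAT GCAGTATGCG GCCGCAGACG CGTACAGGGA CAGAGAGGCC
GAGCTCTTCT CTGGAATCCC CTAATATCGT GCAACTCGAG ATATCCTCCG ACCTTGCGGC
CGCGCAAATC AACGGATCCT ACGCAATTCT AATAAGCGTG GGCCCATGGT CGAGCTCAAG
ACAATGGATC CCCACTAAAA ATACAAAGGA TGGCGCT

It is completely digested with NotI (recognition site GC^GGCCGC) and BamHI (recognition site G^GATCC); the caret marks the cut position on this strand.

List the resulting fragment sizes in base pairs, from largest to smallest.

NotI sites (GCGGCCGC) start at positions 88, 176.
NotI cuts after base 2 of each site, so after positions 89, 177.
BamHI sites (GGATCC) start at positions 194, 246.
BamHI cuts after the first base of each site, so after positions 194, 246.
Combined cut positions: 89, 177, 194, 246.
Circular molecule, 4 cuts → 4 fragments:
  90–177 → 88 bp
  178–194 → 17 bp
  195–246 → 52 bp
  247–277 then 1–89 → 31 + 89 = 120 bp
Sorted largest to smallest: 120, 88, 52, 17 bp.

120, 88, 52, 17 bp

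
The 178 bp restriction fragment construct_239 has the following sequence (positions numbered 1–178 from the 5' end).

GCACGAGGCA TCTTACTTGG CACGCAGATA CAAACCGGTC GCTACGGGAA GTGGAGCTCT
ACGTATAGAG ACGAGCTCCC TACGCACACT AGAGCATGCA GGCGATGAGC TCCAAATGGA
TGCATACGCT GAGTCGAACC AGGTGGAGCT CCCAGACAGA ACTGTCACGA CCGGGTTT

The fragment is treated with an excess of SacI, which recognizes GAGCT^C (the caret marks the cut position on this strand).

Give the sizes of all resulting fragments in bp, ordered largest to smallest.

58, 39, 34, 28, 19 bp

SacI sites (GAGCTC) start at positions 54, 73, 107, 146.
SacI cuts after base 5 of each site (before the last base), so after positions 58, 77, 111, 150.
Linear molecule, 4 cuts → 5 fragments:
  1–58 → 58 bp
  59–77 → 19 bp
  78–111 → 34 bp
  112–150 → 39 bp
  151–178 → 28 bp
Sorted largest to smallest: 58, 39, 34, 28, 19 bp.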